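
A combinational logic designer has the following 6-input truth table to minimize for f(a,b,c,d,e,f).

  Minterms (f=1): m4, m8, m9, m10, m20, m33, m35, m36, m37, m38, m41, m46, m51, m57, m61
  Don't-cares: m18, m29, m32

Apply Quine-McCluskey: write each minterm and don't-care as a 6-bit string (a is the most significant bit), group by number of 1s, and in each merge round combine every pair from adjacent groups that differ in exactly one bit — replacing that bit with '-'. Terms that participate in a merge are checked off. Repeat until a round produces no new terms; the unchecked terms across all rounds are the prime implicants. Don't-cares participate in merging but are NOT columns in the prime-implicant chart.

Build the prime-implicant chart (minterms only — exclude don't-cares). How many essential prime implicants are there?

Round 0: 000100✓ 001000✓ 001001✓ 001010✓ 010010 010100✓ 011101✓ 100000✓ 100001✓ 100011✓ 100100✓ 100101✓ 100110✓ 101001✓ 101110✓ 110011✓ 111001✓ 111101✓
Round 1: -00100 -01001 -11101 0-0100 0010-0 00100- 1-0011 1-1001 10-001 10-110 100-00✓ 100-01✓ 1000-1 10000-✓ 1001-0 10010-✓ 111-01
Round 2: 100-0-
PIs = {-00100, -01001, -11101, 0-0100, 0010-0, 00100-, 010010, 1-0011, 1-1001, 10-001, 10-110, 100-0-, 1000-1, 1001-0, 111-01}
Coverage chart:
  m4: -00100,0-0100
  m8: 0010-0,00100-
  m9: -01001,00100-
  m10: 0010-0 ←essential
  m20: 0-0100 ←essential
  m33: 10-001,100-0-,1000-1
  m35: 1-0011,1000-1
  m36: -00100,100-0-,1001-0
  m37: 100-0- ←essential
  m38: 10-110,1001-0
  m41: -01001,1-1001,10-001
  m46: 10-110 ←essential
  m51: 1-0011 ←essential
  m57: 1-1001,111-01
  m61: -11101,111-01
Essential: 0-0100, 0010-0, 1-0011, 10-110, 100-0-

5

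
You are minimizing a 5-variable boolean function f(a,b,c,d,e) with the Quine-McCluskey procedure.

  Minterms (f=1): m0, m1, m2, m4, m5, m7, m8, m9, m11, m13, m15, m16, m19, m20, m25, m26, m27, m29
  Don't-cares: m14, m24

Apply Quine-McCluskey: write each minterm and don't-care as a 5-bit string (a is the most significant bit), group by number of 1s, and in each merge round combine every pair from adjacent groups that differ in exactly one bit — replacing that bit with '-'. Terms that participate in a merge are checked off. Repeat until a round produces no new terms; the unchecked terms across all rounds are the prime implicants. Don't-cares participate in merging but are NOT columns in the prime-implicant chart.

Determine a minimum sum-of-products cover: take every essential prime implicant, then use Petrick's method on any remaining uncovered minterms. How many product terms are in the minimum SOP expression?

8

Round 0: 00000✓ 00001✓ 00010✓ 00100✓ 00101✓ 00111✓ 01000✓ 01001✓ 01011✓ 01101✓ 01110✓ 01111✓ 10000✓ 10011✓ 10100✓ 11000✓ 11001✓ 11010✓ 11011✓ 11101✓
Round 1: -0000✓ -0100✓ -1000✓ -1001✓ -1011✓ -1101✓ 0-000✓ 0-001✓ 0-101✓ 0-111✓ 00-00✓ 00-01✓ 000-0 0000-✓ 001-1✓ 0010-✓ 01-01✓ 01-11✓ 010-1✓ 0100-✓ 011-1✓ 0111- 1-000✓ 1-011 10-00✓ 11-01✓ 110-0✓ 110-1✓ 1100-✓ 1101-✓
Round 2: --000 -0-00 -1-01 -10-1 -100- 0--01 0-00- 0-1-1 00-0- 01--1 110--
PIs = {--000, -0-00, -1-01, -10-1, -100-, 0--01, 0-00-, 0-1-1, 00-0-, 000-0, 01--1, 0111-, 1-011, 110--}
Coverage chart:
  m0: --000,-0-00,0-00-,00-0-,000-0
  m1: 0--01,0-00-,00-0-
  m2: 000-0 ←essential
  m4: -0-00,00-0-
  m5: 0--01,0-1-1,00-0-
  m7: 0-1-1 ←essential
  m8: --000,-100-,0-00-
  m9: -1-01,-10-1,-100-,0--01,0-00-,01--1
  m11: -10-1,01--1
  m13: -1-01,0--01,0-1-1,01--1
  m15: 0-1-1,01--1,0111-
  m16: --000,-0-00
  m19: 1-011 ←essential
  m20: -0-00 ←essential
  m25: -1-01,-10-1,-100-,110--
  m26: 110-- ←essential
  m27: -10-1,1-011,110--
  m29: -1-01 ←essential
Essential: -0-00, -1-01, 0-1-1, 000-0, 1-011, 110--
Petrick residual → -10-1, 0-00-
Min cover (8 terms): b'd'e' + bd'e + bc'e + a'c'd' + a'ce + a'b'c'e' + ac'de + abc'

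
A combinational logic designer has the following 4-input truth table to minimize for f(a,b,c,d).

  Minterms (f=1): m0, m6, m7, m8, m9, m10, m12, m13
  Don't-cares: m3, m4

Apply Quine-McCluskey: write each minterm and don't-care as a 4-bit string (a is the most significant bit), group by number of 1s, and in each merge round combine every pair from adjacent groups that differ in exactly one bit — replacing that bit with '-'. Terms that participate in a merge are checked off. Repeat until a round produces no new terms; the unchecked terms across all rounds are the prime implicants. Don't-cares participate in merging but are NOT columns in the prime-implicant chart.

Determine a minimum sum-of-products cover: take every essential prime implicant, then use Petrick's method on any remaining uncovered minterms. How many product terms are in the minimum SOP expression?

size-2^0 implicants → 0000(✓)  0011(✓)  0100(✓)  0110(✓)  0111(✓)  1000(✓)  1001(✓)  1010(✓)  1100(✓)  1101(✓)
size-2^1 implicants → -000(✓)  -100(✓)  0-00(✓)  0-11  01-0  011-  1-00(✓)  1-01(✓)  10-0  100-(✓)  110-(✓)
size-2^2 implicants → --00  1-0-
Unchecked terms (primes): --00, 0-11, 01-0, 011-, 1-0-, 10-0
Minterm coverage:
  m0 ⊆ --00 [E]
  m6 ⊆ 01-0,011-
  m7 ⊆ 0-11,011-
  m8 ⊆ --00,1-0-,10-0
  m9 ⊆ 1-0- [E]
  m10 ⊆ 10-0 [E]
  m12 ⊆ --00,1-0-
  m13 ⊆ 1-0- [E]
E = {--00, 1-0-, 10-0}
Petrick residual → 011-
Cover = c'd' + a'bc + ac' + ab'd'  |cover|=4

4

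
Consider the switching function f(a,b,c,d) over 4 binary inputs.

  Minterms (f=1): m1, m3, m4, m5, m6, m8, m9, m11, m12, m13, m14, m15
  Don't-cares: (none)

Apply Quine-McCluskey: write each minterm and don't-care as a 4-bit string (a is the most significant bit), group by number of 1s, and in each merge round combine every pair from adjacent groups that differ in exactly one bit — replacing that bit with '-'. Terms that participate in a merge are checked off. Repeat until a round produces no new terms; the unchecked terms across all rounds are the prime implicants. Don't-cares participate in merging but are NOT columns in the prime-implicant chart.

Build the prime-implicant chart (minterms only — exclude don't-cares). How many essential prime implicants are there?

size-2^0 implicants → 0001(✓)  0011(✓)  0100(✓)  0101(✓)  0110(✓)  1000(✓)  1001(✓)  1011(✓)  1100(✓)  1101(✓)  1110(✓)  1111(✓)
size-2^1 implicants → -001(✓)  -011(✓)  -100(✓)  -101(✓)  -110(✓)  0-01(✓)  00-1(✓)  01-0(✓)  010-(✓)  1-00(✓)  1-01(✓)  1-11(✓)  10-1(✓)  100-(✓)  11-0(✓)  11-1(✓)  110-(✓)  111-(✓)
size-2^2 implicants → --01  -0-1  -1-0  -10-  1--1  1-0-  11--
Unchecked terms (primes): --01, -0-1, -1-0, -10-, 1--1, 1-0-, 11--
Minterm coverage:
  m1 ⊆ --01,-0-1
  m3 ⊆ -0-1 [E]
  m4 ⊆ -1-0,-10-
  m5 ⊆ --01,-10-
  m6 ⊆ -1-0 [E]
  m8 ⊆ 1-0- [E]
  m9 ⊆ --01,-0-1,1--1,1-0-
  m11 ⊆ -0-1,1--1
  m12 ⊆ -1-0,-10-,1-0-,11--
  m13 ⊆ --01,-10-,1--1,1-0-,11--
  m14 ⊆ -1-0,11--
  m15 ⊆ 1--1,11--
E = {-0-1, -1-0, 1-0-}

3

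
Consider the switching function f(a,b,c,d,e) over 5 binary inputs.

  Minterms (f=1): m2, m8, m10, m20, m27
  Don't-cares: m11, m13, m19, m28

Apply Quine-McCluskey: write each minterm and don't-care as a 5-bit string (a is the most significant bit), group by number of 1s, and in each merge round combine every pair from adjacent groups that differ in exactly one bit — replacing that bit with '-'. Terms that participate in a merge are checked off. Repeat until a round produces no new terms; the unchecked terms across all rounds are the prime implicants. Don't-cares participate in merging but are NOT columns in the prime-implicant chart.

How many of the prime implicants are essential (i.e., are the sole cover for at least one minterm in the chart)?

3

[col 0] 00010*, 01000*, 01010*, 01011*, 01101, 10011*, 10100*, 11011*, 11100*
[col 1] -1011, 0-010, 010-0, 0101-, 1-011, 1-100
Prime implicants: -1011, 0-010, 010-0, 0101-, 01101, 1-011, 1-100
PI chart (minterm → PIs covering it):
  2 | 0-010  (sole → essential)
  8 | 010-0  (sole → essential)
  10 | 0-010,010-0,0101-
  20 | 1-100  (sole → essential)
  27 | -1011,1-011
Essential prime implicants: 0-010, 010-0, 1-100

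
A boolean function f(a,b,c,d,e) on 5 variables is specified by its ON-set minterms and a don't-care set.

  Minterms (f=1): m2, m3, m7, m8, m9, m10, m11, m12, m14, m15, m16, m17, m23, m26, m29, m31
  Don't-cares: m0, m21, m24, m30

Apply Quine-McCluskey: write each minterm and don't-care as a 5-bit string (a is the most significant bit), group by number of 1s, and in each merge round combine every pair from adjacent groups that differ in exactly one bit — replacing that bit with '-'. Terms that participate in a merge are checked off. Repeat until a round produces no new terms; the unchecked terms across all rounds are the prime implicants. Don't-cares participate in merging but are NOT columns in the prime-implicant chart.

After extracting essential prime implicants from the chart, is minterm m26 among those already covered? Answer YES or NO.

NO

Round 0: 00000✓ 00010✓ 00011✓ 00111✓ 01000✓ 01001✓ 01010✓ 01011✓ 01100✓ 01110✓ 01111✓ 10000✓ 10001✓ 10101✓ 10111✓ 11000✓ 11010✓ 11101✓ 11110✓ 11111✓
Round 1: -0000✓ -0111✓ -1000✓ -1010✓ -1110✓ -1111✓ 0-000✓ 0-010✓ 0-011✓ 0-111✓ 00-11✓ 000-0✓ 0001-✓ 01-00✓ 01-10✓ 01-11✓ 010-0✓ 010-1✓ 0100-✓ 0101-✓ 011-0✓ 0111-✓ 1-000✓ 1-101✓ 1-111✓ 10-01 1000- 101-1✓ 11-10✓ 110-0✓ 111-1✓ 1111-✓
Round 2: --000 --111 -1-10 -10-0 -111- 0--11 0-0-0 0-01- 01--0 01-1- 010-- 1-1-1
PIs = {--000, --111, -1-10, -10-0, -111-, 0--11, 0-0-0, 0-01-, 01--0, 01-1-, 010--, 1-1-1, 10-01, 1000-}
Coverage chart:
  m2: 0-0-0,0-01-
  m3: 0--11,0-01-
  m7: --111,0--11
  m8: --000,-10-0,0-0-0,01--0,010--
  m9: 010-- ←essential
  m10: -1-10,-10-0,0-0-0,0-01-,01--0,01-1-,010--
  m11: 0--11,0-01-,01-1-,010--
  m12: 01--0 ←essential
  m14: -1-10,-111-,01--0,01-1-
  m15: --111,-111-,0--11,01-1-
  m16: --000,1000-
  m17: 10-01,1000-
  m23: --111,1-1-1
  m26: -1-10,-10-0
  m29: 1-1-1 ←essential
  m31: --111,-111-,1-1-1
Essential: 01--0, 010--, 1-1-1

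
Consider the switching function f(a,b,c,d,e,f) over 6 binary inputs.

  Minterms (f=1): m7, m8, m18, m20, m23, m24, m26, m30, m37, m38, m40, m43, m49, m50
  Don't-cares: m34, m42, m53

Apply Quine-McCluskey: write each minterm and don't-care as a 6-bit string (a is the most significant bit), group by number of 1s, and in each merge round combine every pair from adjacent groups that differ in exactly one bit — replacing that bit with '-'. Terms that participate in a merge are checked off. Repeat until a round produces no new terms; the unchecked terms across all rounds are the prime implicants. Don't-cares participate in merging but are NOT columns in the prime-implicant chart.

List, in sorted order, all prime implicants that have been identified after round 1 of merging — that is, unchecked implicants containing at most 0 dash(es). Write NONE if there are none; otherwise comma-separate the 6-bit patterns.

[col 0] 000111*, 001000*, 010010*, 010100, 010111*, 011000*, 011010*, 011110*, 100010*, 100101*, 100110*, 101000*, 101010*, 101011*, 110001*, 110010*, 110101*
[col 1] -01000, -10010, 0-0111, 0-1000, 01-010, 011-10, 0110-0, 1-0010, 1-0101, 10-010, 100-10, 1010-0, 10101-, 110-01
Prime implicants: -01000, -10010, 0-0111, 0-1000, 01-010, 010100, 011-10, 0110-0, 1-0010, 1-0101, 10-010, 100-10, 1010-0, 10101-, 110-01

010100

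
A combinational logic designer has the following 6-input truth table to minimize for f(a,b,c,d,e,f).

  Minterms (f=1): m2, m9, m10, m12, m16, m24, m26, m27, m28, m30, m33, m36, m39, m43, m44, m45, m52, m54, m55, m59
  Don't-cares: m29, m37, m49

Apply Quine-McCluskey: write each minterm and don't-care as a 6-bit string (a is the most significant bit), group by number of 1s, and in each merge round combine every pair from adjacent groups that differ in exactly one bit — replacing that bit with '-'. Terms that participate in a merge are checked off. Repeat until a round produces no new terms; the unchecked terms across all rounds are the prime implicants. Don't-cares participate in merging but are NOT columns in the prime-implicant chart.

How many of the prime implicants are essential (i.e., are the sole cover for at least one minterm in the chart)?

6

[col 0] 000010*, 001001, 001010*, 001100*, 010000*, 011000*, 011010*, 011011*, 011100*, 011101*, 011110*, 100001*, 100100*, 100101*, 100111*, 101011*, 101100*, 101101*, 110001*, 110100*, 110110*, 110111*, 111011*
[col 1] -01100, -11011, 0-1010, 0-1100, 00-010, 01-000, 011-00*, 011-10*, 0110-0*, 01101-, 0111-0*, 01110-, 1-0001, 1-0100, 1-0111, 1-1011, 10-100*, 10-101*, 100-01, 1001-1, 10010-*, 10110-*, 1101-0, 11011-
[col 2] 011--0, 10-10-
Prime implicants: -01100, -11011, 0-1010, 0-1100, 00-010, 001001, 01-000, 011--0, 01101-, 01110-, 1-0001, 1-0100, 1-0111, 1-1011, 10-10-, 100-01, 1001-1, 1101-0, 11011-
PI chart (minterm → PIs covering it):
  2 | 00-010  (sole → essential)
  9 | 001001  (sole → essential)
  10 | 0-1010,00-010
  12 | -01100,0-1100
  16 | 01-000  (sole → essential)
  24 | 01-000,011--0
  26 | 0-1010,011--0,01101-
  27 | -11011,01101-
  28 | 0-1100,011--0,01110-
  30 | 011--0  (sole → essential)
  33 | 1-0001,100-01
  36 | 1-0100,10-10-
  39 | 1-0111,1001-1
  43 | 1-1011  (sole → essential)
  44 | -01100,10-10-
  45 | 10-10-  (sole → essential)
  52 | 1-0100,1101-0
  54 | 1101-0,11011-
  55 | 1-0111,11011-
  59 | -11011,1-1011
Essential prime implicants: 00-010, 001001, 01-000, 011--0, 1-1011, 10-10-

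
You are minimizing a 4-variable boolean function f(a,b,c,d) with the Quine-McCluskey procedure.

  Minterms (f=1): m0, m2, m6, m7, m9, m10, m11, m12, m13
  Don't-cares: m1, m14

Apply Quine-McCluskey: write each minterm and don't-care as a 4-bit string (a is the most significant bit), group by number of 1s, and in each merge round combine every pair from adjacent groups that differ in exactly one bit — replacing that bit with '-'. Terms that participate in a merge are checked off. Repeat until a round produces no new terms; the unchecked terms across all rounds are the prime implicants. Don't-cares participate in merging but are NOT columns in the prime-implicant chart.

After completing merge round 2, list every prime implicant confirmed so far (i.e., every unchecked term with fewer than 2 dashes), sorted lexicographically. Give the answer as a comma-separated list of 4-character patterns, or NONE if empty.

size-2^0 implicants → 0000(✓)  0001(✓)  0010(✓)  0110(✓)  0111(✓)  1001(✓)  1010(✓)  1011(✓)  1100(✓)  1101(✓)  1110(✓)
size-2^1 implicants → -001  -010(✓)  -110(✓)  0-10(✓)  00-0  000-  011-  1-01  1-10(✓)  10-1  101-  11-0  110-
size-2^2 implicants → --10
Unchecked terms (primes): --10, -001, 00-0, 000-, 011-, 1-01, 10-1, 101-, 11-0, 110-

-001, 00-0, 000-, 011-, 1-01, 10-1, 101-, 11-0, 110-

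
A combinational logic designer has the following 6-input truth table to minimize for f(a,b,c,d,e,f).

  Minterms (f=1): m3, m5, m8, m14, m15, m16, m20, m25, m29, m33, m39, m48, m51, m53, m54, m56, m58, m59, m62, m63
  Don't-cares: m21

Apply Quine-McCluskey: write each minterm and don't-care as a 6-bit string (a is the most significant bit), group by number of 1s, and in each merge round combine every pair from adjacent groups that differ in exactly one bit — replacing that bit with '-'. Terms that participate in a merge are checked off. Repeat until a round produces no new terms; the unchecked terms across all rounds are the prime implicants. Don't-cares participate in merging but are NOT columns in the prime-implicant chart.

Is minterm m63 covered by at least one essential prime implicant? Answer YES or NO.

Round 0: 000011 000101✓ 001000 001110✓ 001111✓ 010000✓ 010100✓ 010101✓ 011001✓ 011101✓ 100001 100111 110000✓ 110011✓ 110101✓ 110110✓ 111000✓ 111010✓ 111011✓ 111110✓ 111111✓
Round 1: -10000 -10101 0-0101 00111- 01-101 010-00 01010- 011-01 11-000 11-011 11-110 111-10✓ 111-11✓ 1110-0 11101-✓ 11111-✓
Round 2: 111-1-
PIs = {-10000, -10101, 0-0101, 000011, 001000, 00111-, 01-101, 010-00, 01010-, 011-01, 100001, 100111, 11-000, 11-011, 11-110, 111-1-, 1110-0}
Coverage chart:
  m3: 000011 ←essential
  m5: 0-0101 ←essential
  m8: 001000 ←essential
  m14: 00111- ←essential
  m15: 00111- ←essential
  m16: -10000,010-00
  m20: 010-00,01010-
  m25: 011-01 ←essential
  m29: 01-101,011-01
  m33: 100001 ←essential
  m39: 100111 ←essential
  m48: -10000,11-000
  m51: 11-011 ←essential
  m53: -10101 ←essential
  m54: 11-110 ←essential
  m56: 11-000,1110-0
  m58: 111-1-,1110-0
  m59: 11-011,111-1-
  m62: 11-110,111-1-
  m63: 111-1- ←essential
Essential: -10101, 0-0101, 000011, 001000, 00111-, 011-01, 100001, 100111, 11-011, 11-110, 111-1-

YES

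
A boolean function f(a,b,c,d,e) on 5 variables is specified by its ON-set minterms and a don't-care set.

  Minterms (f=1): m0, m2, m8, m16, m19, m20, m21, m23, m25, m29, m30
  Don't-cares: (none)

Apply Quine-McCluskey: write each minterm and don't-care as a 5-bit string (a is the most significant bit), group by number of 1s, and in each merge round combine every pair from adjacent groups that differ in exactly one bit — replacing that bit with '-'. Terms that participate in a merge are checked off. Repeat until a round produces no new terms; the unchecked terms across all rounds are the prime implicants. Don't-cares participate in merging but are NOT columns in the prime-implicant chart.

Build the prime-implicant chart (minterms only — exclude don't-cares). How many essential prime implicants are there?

Round 0: 00000✓ 00010✓ 01000✓ 10000✓ 10011✓ 10100✓ 10101✓ 10111✓ 11001✓ 11101✓ 11110
Round 1: -0000 0-000 000-0 1-101 10-00 10-11 101-1 1010- 11-01
PIs = {-0000, 0-000, 000-0, 1-101, 10-00, 10-11, 101-1, 1010-, 11-01, 11110}
Coverage chart:
  m0: -0000,0-000,000-0
  m2: 000-0 ←essential
  m8: 0-000 ←essential
  m16: -0000,10-00
  m19: 10-11 ←essential
  m20: 10-00,1010-
  m21: 1-101,101-1,1010-
  m23: 10-11,101-1
  m25: 11-01 ←essential
  m29: 1-101,11-01
  m30: 11110 ←essential
Essential: 0-000, 000-0, 10-11, 11-01, 11110

5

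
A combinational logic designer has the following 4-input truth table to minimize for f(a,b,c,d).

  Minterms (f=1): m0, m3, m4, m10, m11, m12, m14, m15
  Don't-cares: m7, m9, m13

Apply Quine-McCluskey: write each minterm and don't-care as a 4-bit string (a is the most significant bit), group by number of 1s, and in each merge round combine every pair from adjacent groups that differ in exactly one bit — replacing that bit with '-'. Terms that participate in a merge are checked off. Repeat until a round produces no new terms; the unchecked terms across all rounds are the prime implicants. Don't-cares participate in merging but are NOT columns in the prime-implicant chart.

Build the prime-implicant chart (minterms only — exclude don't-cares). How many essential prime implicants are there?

Round 0: 0000✓ 0011✓ 0100✓ 0111✓ 1001✓ 1010✓ 1011✓ 1100✓ 1101✓ 1110✓ 1111✓
Round 1: -011✓ -100 -111✓ 0-00 0-11✓ 1-01✓ 1-10✓ 1-11✓ 10-1✓ 101-✓ 11-0✓ 11-1✓ 110-✓ 111-✓
Round 2: --11 1--1 1-1- 11--
PIs = {--11, -100, 0-00, 1--1, 1-1-, 11--}
Coverage chart:
  m0: 0-00 ←essential
  m3: --11 ←essential
  m4: -100,0-00
  m10: 1-1- ←essential
  m11: --11,1--1,1-1-
  m12: -100,11--
  m14: 1-1-,11--
  m15: --11,1--1,1-1-,11--
Essential: --11, 0-00, 1-1-

3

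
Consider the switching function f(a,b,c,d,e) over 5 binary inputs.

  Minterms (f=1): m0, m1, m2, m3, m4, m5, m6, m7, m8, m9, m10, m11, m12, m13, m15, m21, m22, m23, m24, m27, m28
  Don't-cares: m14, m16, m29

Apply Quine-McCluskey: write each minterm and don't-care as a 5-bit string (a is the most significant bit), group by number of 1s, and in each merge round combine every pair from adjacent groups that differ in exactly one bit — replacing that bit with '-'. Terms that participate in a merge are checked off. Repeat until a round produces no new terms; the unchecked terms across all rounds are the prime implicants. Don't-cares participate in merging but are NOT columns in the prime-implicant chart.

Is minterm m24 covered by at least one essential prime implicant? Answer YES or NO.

NO

size-2^0 implicants → 00000(✓)  00001(✓)  00010(✓)  00011(✓)  00100(✓)  00101(✓)  00110(✓)  00111(✓)  01000(✓)  01001(✓)  01010(✓)  01011(✓)  01100(✓)  01101(✓)  01110(✓)  01111(✓)  10000(✓)  10101(✓)  10110(✓)  10111(✓)  11000(✓)  11011(✓)  11100(✓)  11101(✓)
size-2^1 implicants → -0000(✓)  -0101(✓)  -0110(✓)  -0111(✓)  -1000(✓)  -1011  -1100(✓)  -1101(✓)  0-000(✓)  0-001(✓)  0-010(✓)  0-011(✓)  0-100(✓)  0-101(✓)  0-110(✓)  0-111(✓)  00-00(✓)  00-01(✓)  00-10(✓)  00-11(✓)  000-0(✓)  000-1(✓)  0000-(✓)  0001-(✓)  001-0(✓)  001-1(✓)  0010-(✓)  0011-(✓)  01-00(✓)  01-01(✓)  01-10(✓)  01-11(✓)  010-0(✓)  010-1(✓)  0100-(✓)  0101-(✓)  011-0(✓)  011-1(✓)  0110-(✓)  0111-(✓)  1-000(✓)  1-101(✓)  101-1(✓)  1011-(✓)  11-00(✓)  1110-(✓)
size-2^2 implicants → --000  --101  -01-1  -011-  -1-00  -110-  0--00(✓)  0--01(✓)  0--10(✓)  0--11(✓)  0-0-0(✓)  0-0-1(✓)  0-00-(✓)  0-01-(✓)  0-1-0(✓)  0-1-1(✓)  0-10-(✓)  0-11-(✓)  00--0(✓)  00--1(✓)  00-0-(✓)  00-1-(✓)  000--(✓)  001--(✓)  01--0(✓)  01--1(✓)  01-0-(✓)  01-1-(✓)  010--(✓)  011--(✓)
size-2^3 implicants → 0---0(✓)  0---1(✓)  0--0-(✓)  0--1-(✓)  0-0--(✓)  0-1--(✓)  00---(✓)  01---(✓)
size-2^4 implicants → 0----
Unchecked terms (primes): --000, --101, -01-1, -011-, -1-00, -1011, -110-, 0----
Minterm coverage:
  m0 ⊆ --000,0----
  m1 ⊆ 0---- [E]
  m2 ⊆ 0---- [E]
  m3 ⊆ 0---- [E]
  m4 ⊆ 0---- [E]
  m5 ⊆ --101,-01-1,0----
  m6 ⊆ -011-,0----
  m7 ⊆ -01-1,-011-,0----
  m8 ⊆ --000,-1-00,0----
  m9 ⊆ 0---- [E]
  m10 ⊆ 0---- [E]
  m11 ⊆ -1011,0----
  m12 ⊆ -1-00,-110-,0----
  m13 ⊆ --101,-110-,0----
  m15 ⊆ 0---- [E]
  m21 ⊆ --101,-01-1
  m22 ⊆ -011- [E]
  m23 ⊆ -01-1,-011-
  m24 ⊆ --000,-1-00
  m27 ⊆ -1011 [E]
  m28 ⊆ -1-00,-110-
E = {-011-, -1011, 0----}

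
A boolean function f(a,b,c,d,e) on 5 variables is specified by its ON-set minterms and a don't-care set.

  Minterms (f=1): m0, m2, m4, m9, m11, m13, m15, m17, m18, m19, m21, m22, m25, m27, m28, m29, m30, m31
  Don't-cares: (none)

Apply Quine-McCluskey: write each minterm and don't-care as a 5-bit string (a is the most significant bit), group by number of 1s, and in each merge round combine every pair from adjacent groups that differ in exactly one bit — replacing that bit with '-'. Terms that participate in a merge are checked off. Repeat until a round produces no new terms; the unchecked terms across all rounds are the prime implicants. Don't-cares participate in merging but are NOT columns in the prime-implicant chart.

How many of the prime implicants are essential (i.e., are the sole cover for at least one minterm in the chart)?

size-2^0 implicants → 00000(✓)  00010(✓)  00100(✓)  01001(✓)  01011(✓)  01101(✓)  01111(✓)  10001(✓)  10010(✓)  10011(✓)  10101(✓)  10110(✓)  11001(✓)  11011(✓)  11100(✓)  11101(✓)  11110(✓)  11111(✓)
size-2^1 implicants → -0010  -1001(✓)  -1011(✓)  -1101(✓)  -1111(✓)  00-00  000-0  01-01(✓)  01-11(✓)  010-1(✓)  011-1(✓)  1-001(✓)  1-011(✓)  1-101(✓)  1-110  10-01(✓)  10-10  100-1(✓)  1001-  11-01(✓)  11-11(✓)  110-1(✓)  111-0(✓)  111-1(✓)  1110-(✓)  1111-(✓)
size-2^2 implicants → -1-01(✓)  -1-11(✓)  -10-1(✓)  -11-1(✓)  01--1(✓)  1--01  1-0-1  11--1(✓)  111--
size-2^3 implicants → -1--1
Unchecked terms (primes): -0010, -1--1, 00-00, 000-0, 1--01, 1-0-1, 1-110, 10-10, 1001-, 111--
Minterm coverage:
  m0 ⊆ 00-00,000-0
  m2 ⊆ -0010,000-0
  m4 ⊆ 00-00 [E]
  m9 ⊆ -1--1 [E]
  m11 ⊆ -1--1 [E]
  m13 ⊆ -1--1 [E]
  m15 ⊆ -1--1 [E]
  m17 ⊆ 1--01,1-0-1
  m18 ⊆ -0010,10-10,1001-
  m19 ⊆ 1-0-1,1001-
  m21 ⊆ 1--01 [E]
  m22 ⊆ 1-110,10-10
  m25 ⊆ -1--1,1--01,1-0-1
  m27 ⊆ -1--1,1-0-1
  m28 ⊆ 111-- [E]
  m29 ⊆ -1--1,1--01,111--
  m30 ⊆ 1-110,111--
  m31 ⊆ -1--1,111--
E = {-1--1, 00-00, 1--01, 111--}

4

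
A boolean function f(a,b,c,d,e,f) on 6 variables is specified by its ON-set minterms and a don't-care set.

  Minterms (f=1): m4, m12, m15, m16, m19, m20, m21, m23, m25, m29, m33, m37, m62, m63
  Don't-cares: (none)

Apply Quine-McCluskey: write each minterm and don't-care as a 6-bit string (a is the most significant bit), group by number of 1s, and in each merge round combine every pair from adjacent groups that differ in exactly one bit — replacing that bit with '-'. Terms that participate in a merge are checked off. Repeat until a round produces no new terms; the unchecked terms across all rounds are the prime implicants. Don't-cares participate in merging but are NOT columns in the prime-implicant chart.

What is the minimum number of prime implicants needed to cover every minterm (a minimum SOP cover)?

8

[col 0] 000100*, 001100*, 001111, 010000*, 010011*, 010100*, 010101*, 010111*, 011001*, 011101*, 100001*, 100101*, 111110*, 111111*
[col 1] 0-0100, 00-100, 01-101, 010-00, 010-11, 0101-1, 01010-, 011-01, 100-01, 11111-
Prime implicants: 0-0100, 00-100, 001111, 01-101, 010-00, 010-11, 0101-1, 01010-, 011-01, 100-01, 11111-
PI chart (minterm → PIs covering it):
  4 | 0-0100,00-100
  12 | 00-100  (sole → essential)
  15 | 001111  (sole → essential)
  16 | 010-00  (sole → essential)
  19 | 010-11  (sole → essential)
  20 | 0-0100,010-00,01010-
  21 | 01-101,0101-1,01010-
  23 | 010-11,0101-1
  25 | 011-01  (sole → essential)
  29 | 01-101,011-01
  33 | 100-01  (sole → essential)
  37 | 100-01  (sole → essential)
  62 | 11111-  (sole → essential)
  63 | 11111-  (sole → essential)
Essential prime implicants: 00-100, 001111, 010-00, 010-11, 011-01, 100-01, 11111-
Petrick residual → 01-101
Minimum SOP uses 8 PIs: a'b'de'f' + a'b'cdef + a'bde'f + a'bc'e'f' + a'bc'ef + a'bce'f + ab'c'e'f + abcde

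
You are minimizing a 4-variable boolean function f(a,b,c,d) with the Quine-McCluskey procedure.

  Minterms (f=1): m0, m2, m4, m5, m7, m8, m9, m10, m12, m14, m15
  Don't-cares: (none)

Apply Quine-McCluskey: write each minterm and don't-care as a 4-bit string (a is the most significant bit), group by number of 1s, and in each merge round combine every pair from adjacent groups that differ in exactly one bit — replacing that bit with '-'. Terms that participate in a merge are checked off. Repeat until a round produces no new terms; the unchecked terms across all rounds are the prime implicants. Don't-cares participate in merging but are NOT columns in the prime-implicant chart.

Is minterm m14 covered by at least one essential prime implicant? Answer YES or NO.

Round 0: 0000✓ 0010✓ 0100✓ 0101✓ 0111✓ 1000✓ 1001✓ 1010✓ 1100✓ 1110✓ 1111✓
Round 1: -000✓ -010✓ -100✓ -111 0-00✓ 00-0✓ 01-1 010- 1-00✓ 1-10✓ 10-0✓ 100- 11-0✓ 111-
Round 2: --00 -0-0 1--0
PIs = {--00, -0-0, -111, 01-1, 010-, 1--0, 100-, 111-}
Coverage chart:
  m0: --00,-0-0
  m2: -0-0 ←essential
  m4: --00,010-
  m5: 01-1,010-
  m7: -111,01-1
  m8: --00,-0-0,1--0,100-
  m9: 100- ←essential
  m10: -0-0,1--0
  m12: --00,1--0
  m14: 1--0,111-
  m15: -111,111-
Essential: -0-0, 100-

NO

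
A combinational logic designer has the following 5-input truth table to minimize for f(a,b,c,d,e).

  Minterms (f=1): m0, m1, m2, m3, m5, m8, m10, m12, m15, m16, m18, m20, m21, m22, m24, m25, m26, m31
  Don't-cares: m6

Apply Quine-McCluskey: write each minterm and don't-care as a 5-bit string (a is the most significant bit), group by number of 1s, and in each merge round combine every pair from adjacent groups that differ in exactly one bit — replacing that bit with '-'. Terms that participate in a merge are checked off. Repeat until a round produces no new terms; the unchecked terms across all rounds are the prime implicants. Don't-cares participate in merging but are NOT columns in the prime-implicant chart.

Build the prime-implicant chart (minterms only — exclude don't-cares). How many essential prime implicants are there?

size-2^0 implicants → 00000(✓)  00001(✓)  00010(✓)  00011(✓)  00101(✓)  00110(✓)  01000(✓)  01010(✓)  01100(✓)  01111(✓)  10000(✓)  10010(✓)  10100(✓)  10101(✓)  10110(✓)  11000(✓)  11001(✓)  11010(✓)  11111(✓)
size-2^1 implicants → -0000(✓)  -0010(✓)  -0101  -0110(✓)  -1000(✓)  -1010(✓)  -1111  0-000(✓)  0-010(✓)  00-01  00-10(✓)  000-0(✓)  000-1(✓)  0000-(✓)  0001-(✓)  01-00  010-0(✓)  1-000(✓)  1-010(✓)  10-00(✓)  10-10(✓)  100-0(✓)  101-0(✓)  1010-  110-0(✓)  1100-
size-2^2 implicants → --000(✓)  --010(✓)  -0-10  -00-0(✓)  -10-0(✓)  0-0-0(✓)  000--  1-0-0(✓)  10--0
size-2^3 implicants → --0-0
Unchecked terms (primes): --0-0, -0-10, -0101, -1111, 00-01, 000--, 01-00, 10--0, 1010-, 1100-
Minterm coverage:
  m0 ⊆ --0-0,000--
  m1 ⊆ 00-01,000--
  m2 ⊆ --0-0,-0-10,000--
  m3 ⊆ 000-- [E]
  m5 ⊆ -0101,00-01
  m8 ⊆ --0-0,01-00
  m10 ⊆ --0-0 [E]
  m12 ⊆ 01-00 [E]
  m15 ⊆ -1111 [E]
  m16 ⊆ --0-0,10--0
  m18 ⊆ --0-0,-0-10,10--0
  m20 ⊆ 10--0,1010-
  m21 ⊆ -0101,1010-
  m22 ⊆ -0-10,10--0
  m24 ⊆ --0-0,1100-
  m25 ⊆ 1100- [E]
  m26 ⊆ --0-0 [E]
  m31 ⊆ -1111 [E]
E = {--0-0, -1111, 000--, 01-00, 1100-}

5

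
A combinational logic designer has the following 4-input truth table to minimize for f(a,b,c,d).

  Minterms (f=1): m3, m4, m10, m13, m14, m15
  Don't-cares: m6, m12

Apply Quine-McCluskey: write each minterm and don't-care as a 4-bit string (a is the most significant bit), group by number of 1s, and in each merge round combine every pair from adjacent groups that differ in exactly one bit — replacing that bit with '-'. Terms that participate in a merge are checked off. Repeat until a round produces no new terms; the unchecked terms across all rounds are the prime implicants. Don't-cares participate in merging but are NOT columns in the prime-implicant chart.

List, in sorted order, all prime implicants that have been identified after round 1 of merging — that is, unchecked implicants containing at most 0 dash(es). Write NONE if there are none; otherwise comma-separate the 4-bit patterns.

[col 0] 0011, 0100*, 0110*, 1010*, 1100*, 1101*, 1110*, 1111*
[col 1] -100*, -110*, 01-0*, 1-10, 11-0*, 11-1*, 110-*, 111-*
[col 2] -1-0, 11--
Prime implicants: -1-0, 0011, 1-10, 11--

0011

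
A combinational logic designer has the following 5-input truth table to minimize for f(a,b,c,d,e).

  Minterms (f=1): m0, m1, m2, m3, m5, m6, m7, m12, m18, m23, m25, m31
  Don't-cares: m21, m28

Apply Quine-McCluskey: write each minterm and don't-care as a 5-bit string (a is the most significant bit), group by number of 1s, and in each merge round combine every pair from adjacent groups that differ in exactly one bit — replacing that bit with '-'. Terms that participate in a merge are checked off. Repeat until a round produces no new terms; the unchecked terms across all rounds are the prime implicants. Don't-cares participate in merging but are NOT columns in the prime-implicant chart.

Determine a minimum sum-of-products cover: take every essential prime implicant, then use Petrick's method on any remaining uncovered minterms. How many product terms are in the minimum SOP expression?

[col 0] 00000*, 00001*, 00010*, 00011*, 00101*, 00110*, 00111*, 01100*, 10010*, 10101*, 10111*, 11001, 11100*, 11111*
[col 1] -0010, -0101*, -0111*, -1100, 00-01*, 00-10*, 00-11*, 000-0*, 000-1*, 0000-*, 0001-*, 001-1*, 0011-*, 1-111, 101-1*
[col 2] -01-1, 00--1, 00-1-, 000--
Prime implicants: -0010, -01-1, -1100, 00--1, 00-1-, 000--, 1-111, 11001
PI chart (minterm → PIs covering it):
  0 | 000--  (sole → essential)
  1 | 00--1,000--
  2 | -0010,00-1-,000--
  3 | 00--1,00-1-,000--
  5 | -01-1,00--1
  6 | 00-1-  (sole → essential)
  7 | -01-1,00--1,00-1-
  12 | -1100  (sole → essential)
  18 | -0010  (sole → essential)
  23 | -01-1,1-111
  25 | 11001  (sole → essential)
  31 | 1-111  (sole → essential)
Essential prime implicants: -0010, -1100, 00-1-, 000--, 1-111, 11001
Petrick residual → -01-1
Minimum SOP uses 7 PIs: b'c'de' + b'ce + bcd'e' + a'b'd + a'b'c' + acde + abc'd'e

7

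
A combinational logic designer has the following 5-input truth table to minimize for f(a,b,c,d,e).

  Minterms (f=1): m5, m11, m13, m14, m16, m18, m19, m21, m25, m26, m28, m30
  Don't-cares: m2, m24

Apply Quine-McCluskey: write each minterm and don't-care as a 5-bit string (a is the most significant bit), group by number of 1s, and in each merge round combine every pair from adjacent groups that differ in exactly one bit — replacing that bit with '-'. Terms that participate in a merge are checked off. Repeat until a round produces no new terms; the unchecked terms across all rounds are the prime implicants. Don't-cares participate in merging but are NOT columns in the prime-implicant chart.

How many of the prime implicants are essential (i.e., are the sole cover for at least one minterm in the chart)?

[col 0] 00010*, 00101*, 01011, 01101*, 01110*, 10000*, 10010*, 10011*, 10101*, 11000*, 11001*, 11010*, 11100*, 11110*
[col 1] -0010, -0101, -1110, 0-101, 1-000*, 1-010*, 100-0*, 1001-, 11-00*, 11-10*, 110-0*, 1100-, 111-0*
[col 2] 1-0-0, 11--0
Prime implicants: -0010, -0101, -1110, 0-101, 01011, 1-0-0, 1001-, 11--0, 1100-
PI chart (minterm → PIs covering it):
  5 | -0101,0-101
  11 | 01011  (sole → essential)
  13 | 0-101  (sole → essential)
  14 | -1110  (sole → essential)
  16 | 1-0-0  (sole → essential)
  18 | -0010,1-0-0,1001-
  19 | 1001-  (sole → essential)
  21 | -0101  (sole → essential)
  25 | 1100-  (sole → essential)
  26 | 1-0-0,11--0
  28 | 11--0  (sole → essential)
  30 | -1110,11--0
Essential prime implicants: -0101, -1110, 0-101, 01011, 1-0-0, 1001-, 11--0, 1100-

8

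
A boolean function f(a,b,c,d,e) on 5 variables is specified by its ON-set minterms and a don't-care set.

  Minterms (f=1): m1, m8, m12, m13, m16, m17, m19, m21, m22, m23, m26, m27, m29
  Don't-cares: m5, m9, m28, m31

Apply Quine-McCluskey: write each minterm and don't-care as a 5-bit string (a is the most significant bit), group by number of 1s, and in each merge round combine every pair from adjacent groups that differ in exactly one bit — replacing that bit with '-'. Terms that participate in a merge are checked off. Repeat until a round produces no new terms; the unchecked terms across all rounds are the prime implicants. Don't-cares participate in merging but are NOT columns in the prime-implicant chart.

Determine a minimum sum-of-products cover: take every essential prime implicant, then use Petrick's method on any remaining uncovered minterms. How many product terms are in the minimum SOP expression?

7

Round 0: 00001✓ 00101✓ 01000✓ 01001✓ 01100✓ 01101✓ 10000✓ 10001✓ 10011✓ 10101✓ 10110✓ 10111✓ 11010✓ 11011✓ 11100✓ 11101✓ 11111✓
Round 1: -0001✓ -0101✓ -1100✓ -1101✓ 0-001✓ 0-101✓ 00-01✓ 01-00✓ 01-01✓ 0100-✓ 0110-✓ 1-011✓ 1-101✓ 1-111✓ 10-01✓ 10-11✓ 100-1✓ 1000- 101-1✓ 1011- 11-11✓ 1101- 111-1✓ 1110-✓
Round 2: --101 -0-01 -110- 0--01 01-0- 1--11 1-1-1 10--1
PIs = {--101, -0-01, -110-, 0--01, 01-0-, 1--11, 1-1-1, 10--1, 1000-, 1011-, 1101-}
Coverage chart:
  m1: -0-01,0--01
  m8: 01-0- ←essential
  m12: -110-,01-0-
  m13: --101,-110-,0--01,01-0-
  m16: 1000- ←essential
  m17: -0-01,10--1,1000-
  m19: 1--11,10--1
  m21: --101,-0-01,1-1-1,10--1
  m22: 1011- ←essential
  m23: 1--11,1-1-1,10--1,1011-
  m26: 1101- ←essential
  m27: 1--11,1101-
  m29: --101,-110-,1-1-1
Essential: 01-0-, 1000-, 1011-, 1101-
Petrick residual → --101, -0-01, 1--11
Min cover (7 terms): cd'e + b'd'e + a'bd' + ade + ab'c'd' + ab'cd + abc'd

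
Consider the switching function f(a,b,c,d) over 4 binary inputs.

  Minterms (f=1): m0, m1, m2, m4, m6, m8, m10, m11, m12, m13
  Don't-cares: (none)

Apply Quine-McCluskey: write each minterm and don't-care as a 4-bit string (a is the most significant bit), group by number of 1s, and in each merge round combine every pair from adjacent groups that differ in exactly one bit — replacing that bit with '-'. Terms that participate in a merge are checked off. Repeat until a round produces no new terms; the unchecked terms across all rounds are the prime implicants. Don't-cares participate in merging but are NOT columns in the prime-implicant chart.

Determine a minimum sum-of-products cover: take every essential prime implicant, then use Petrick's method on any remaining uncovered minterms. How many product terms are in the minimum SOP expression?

5

Round 0: 0000✓ 0001✓ 0010✓ 0100✓ 0110✓ 1000✓ 1010✓ 1011✓ 1100✓ 1101✓
Round 1: -000✓ -010✓ -100✓ 0-00✓ 0-10✓ 00-0✓ 000- 01-0✓ 1-00✓ 10-0✓ 101- 110-
Round 2: --00 -0-0 0--0
PIs = {--00, -0-0, 0--0, 000-, 101-, 110-}
Coverage chart:
  m0: --00,-0-0,0--0,000-
  m1: 000- ←essential
  m2: -0-0,0--0
  m4: --00,0--0
  m6: 0--0 ←essential
  m8: --00,-0-0
  m10: -0-0,101-
  m11: 101- ←essential
  m12: --00,110-
  m13: 110- ←essential
Essential: 0--0, 000-, 101-, 110-
Petrick residual → --00
Min cover (5 terms): c'd' + a'd' + a'b'c' + ab'c + abc'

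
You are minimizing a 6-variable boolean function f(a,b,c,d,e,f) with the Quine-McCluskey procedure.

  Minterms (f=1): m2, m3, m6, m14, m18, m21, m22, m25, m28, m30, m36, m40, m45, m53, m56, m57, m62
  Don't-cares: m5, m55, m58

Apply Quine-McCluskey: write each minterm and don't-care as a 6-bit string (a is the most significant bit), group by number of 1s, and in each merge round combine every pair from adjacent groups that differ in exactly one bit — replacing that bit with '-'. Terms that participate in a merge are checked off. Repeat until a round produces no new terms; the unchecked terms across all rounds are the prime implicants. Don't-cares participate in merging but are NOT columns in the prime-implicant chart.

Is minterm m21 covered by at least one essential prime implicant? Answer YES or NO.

size-2^0 implicants → 000010(✓)  000011(✓)  000101(✓)  000110(✓)  001110(✓)  010010(✓)  010101(✓)  010110(✓)  011001(✓)  011100(✓)  011110(✓)  100100  101000(✓)  101101  110101(✓)  110111(✓)  111000(✓)  111001(✓)  111010(✓)  111110(✓)
size-2^1 implicants → -10101  -11001  -11110  0-0010(✓)  0-0101  0-0110(✓)  0-1110(✓)  00-110(✓)  000-10(✓)  00001-  01-110(✓)  010-10(✓)  0111-0  1-1000  1101-1  111-10  1110-0  11100-
size-2^2 implicants → 0--110  0-0-10
Unchecked terms (primes): -10101, -11001, -11110, 0--110, 0-0-10, 0-0101, 00001-, 0111-0, 1-1000, 100100, 101101, 1101-1, 111-10, 1110-0, 11100-
Minterm coverage:
  m2 ⊆ 0-0-10,00001-
  m3 ⊆ 00001- [E]
  m6 ⊆ 0--110,0-0-10
  m14 ⊆ 0--110 [E]
  m18 ⊆ 0-0-10 [E]
  m21 ⊆ -10101,0-0101
  m22 ⊆ 0--110,0-0-10
  m25 ⊆ -11001 [E]
  m28 ⊆ 0111-0 [E]
  m30 ⊆ -11110,0--110,0111-0
  m36 ⊆ 100100 [E]
  m40 ⊆ 1-1000 [E]
  m45 ⊆ 101101 [E]
  m53 ⊆ -10101,1101-1
  m56 ⊆ 1-1000,1110-0,11100-
  m57 ⊆ -11001,11100-
  m62 ⊆ -11110,111-10
E = {-11001, 0--110, 0-0-10, 00001-, 0111-0, 1-1000, 100100, 101101}

NO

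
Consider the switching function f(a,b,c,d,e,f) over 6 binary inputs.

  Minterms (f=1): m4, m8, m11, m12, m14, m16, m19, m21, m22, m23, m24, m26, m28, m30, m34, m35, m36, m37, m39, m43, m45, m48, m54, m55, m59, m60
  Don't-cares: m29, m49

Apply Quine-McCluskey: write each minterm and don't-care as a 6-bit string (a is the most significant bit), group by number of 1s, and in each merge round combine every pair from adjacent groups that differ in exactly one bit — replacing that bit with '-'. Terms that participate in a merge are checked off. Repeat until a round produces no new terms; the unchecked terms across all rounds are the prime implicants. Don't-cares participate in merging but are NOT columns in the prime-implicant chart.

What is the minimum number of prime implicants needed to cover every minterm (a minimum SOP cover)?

[col 0] 000100*, 001000*, 001011*, 001100*, 001110*, 010000*, 010011*, 010101*, 010110*, 010111*, 011000*, 011010*, 011100*, 011101*, 011110*, 100010*, 100011*, 100100*, 100101*, 100111*, 101011*, 101101*, 110000*, 110001*, 110110*, 110111*, 111011*, 111100*
[col 1] -00100, -01011, -10000, -10110*, -10111*, -11100, 0-1000*, 0-1100*, 0-1110*, 00-100, 001-00*, 0011-0*, 01-000, 01-101, 01-110, 010-11, 0101-1, 01011-*, 011-00*, 011-10*, 0110-0*, 0111-0*, 01110-, 1-0111, 1-1011, 10-011, 10-101, 100-11, 10001-, 1001-1, 10010-, 11000-, 11011-*
[col 2] -1011-, 0-1-00, 0-11-0, 011--0
Prime implicants: -00100, -01011, -10000, -1011-, -11100, 0-1-00, 0-11-0, 00-100, 01-000, 01-101, 01-110, 010-11, 0101-1, 011--0, 01110-, 1-0111, 1-1011, 10-011, 10-101, 100-11, 10001-, 1001-1, 10010-, 11000-
PI chart (minterm → PIs covering it):
  4 | -00100,00-100
  8 | 0-1-00  (sole → essential)
  11 | -01011  (sole → essential)
  12 | 0-1-00,0-11-0,00-100
  14 | 0-11-0  (sole → essential)
  16 | -10000,01-000
  19 | 010-11  (sole → essential)
  21 | 01-101,0101-1
  22 | -1011-,01-110
  23 | -1011-,010-11,0101-1
  24 | 0-1-00,01-000,011--0
  26 | 011--0  (sole → essential)
  28 | -11100,0-1-00,0-11-0,011--0,01110-
  30 | 0-11-0,01-110,011--0
  34 | 10001-  (sole → essential)
  35 | 10-011,100-11,10001-
  36 | -00100,10010-
  37 | 10-101,1001-1,10010-
  39 | 1-0111,100-11,1001-1
  43 | -01011,1-1011,10-011
  45 | 10-101  (sole → essential)
  48 | -10000,11000-
  54 | -1011-  (sole → essential)
  55 | -1011-,1-0111
  59 | 1-1011  (sole → essential)
  60 | -11100  (sole → essential)
Essential prime implicants: -01011, -1011-, -11100, 0-1-00, 0-11-0, 010-11, 011--0, 1-1011, 10-101, 10001-
Petrick residual → -00100, -10000, 01-101, 1-0111
Minimum SOP uses 14 PIs: b'c'de'f' + b'cd'ef + bc'd'e'f' + bc'de + bcde'f' + a'ce'f' + a'cdf' + a'bde'f + a'bc'ef + a'bcf' + ac'def + acd'ef + ab'de'f + ab'c'd'e

14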